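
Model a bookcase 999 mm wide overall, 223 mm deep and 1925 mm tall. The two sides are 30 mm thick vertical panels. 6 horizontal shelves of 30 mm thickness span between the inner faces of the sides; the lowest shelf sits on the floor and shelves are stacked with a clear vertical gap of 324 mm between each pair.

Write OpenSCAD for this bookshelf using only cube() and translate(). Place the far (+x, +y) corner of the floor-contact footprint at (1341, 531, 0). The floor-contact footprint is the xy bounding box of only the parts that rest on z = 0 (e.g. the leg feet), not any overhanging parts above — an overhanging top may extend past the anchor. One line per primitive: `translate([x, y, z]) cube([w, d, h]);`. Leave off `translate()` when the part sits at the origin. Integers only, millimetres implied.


translate([342, 308, 0]) cube([30, 223, 1925]);
translate([1311, 308, 0]) cube([30, 223, 1925]);
translate([372, 308, 0]) cube([939, 223, 30]);
translate([372, 308, 354]) cube([939, 223, 30]);
translate([372, 308, 708]) cube([939, 223, 30]);
translate([372, 308, 1062]) cube([939, 223, 30]);
translate([372, 308, 1416]) cube([939, 223, 30]);
translate([372, 308, 1770]) cube([939, 223, 30]);


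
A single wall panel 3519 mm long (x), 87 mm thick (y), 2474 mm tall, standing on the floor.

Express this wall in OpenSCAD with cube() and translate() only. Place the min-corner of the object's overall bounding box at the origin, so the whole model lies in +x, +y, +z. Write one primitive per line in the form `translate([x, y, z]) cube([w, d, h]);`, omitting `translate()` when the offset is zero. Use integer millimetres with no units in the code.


cube([3519, 87, 2474]);


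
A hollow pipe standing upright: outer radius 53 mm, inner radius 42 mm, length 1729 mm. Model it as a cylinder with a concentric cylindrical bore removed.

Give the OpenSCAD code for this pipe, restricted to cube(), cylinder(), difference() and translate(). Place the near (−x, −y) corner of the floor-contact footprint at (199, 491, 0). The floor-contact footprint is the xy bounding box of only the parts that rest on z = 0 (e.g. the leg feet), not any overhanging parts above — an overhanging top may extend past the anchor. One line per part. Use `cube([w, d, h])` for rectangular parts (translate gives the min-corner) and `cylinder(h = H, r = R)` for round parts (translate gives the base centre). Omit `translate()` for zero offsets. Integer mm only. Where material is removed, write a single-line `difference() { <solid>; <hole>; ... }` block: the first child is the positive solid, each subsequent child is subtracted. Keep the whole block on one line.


difference() { translate([252, 544, 0]) cylinder(h = 1729, r = 53); translate([252, 544, 0]) cylinder(h = 1729, r = 42); }


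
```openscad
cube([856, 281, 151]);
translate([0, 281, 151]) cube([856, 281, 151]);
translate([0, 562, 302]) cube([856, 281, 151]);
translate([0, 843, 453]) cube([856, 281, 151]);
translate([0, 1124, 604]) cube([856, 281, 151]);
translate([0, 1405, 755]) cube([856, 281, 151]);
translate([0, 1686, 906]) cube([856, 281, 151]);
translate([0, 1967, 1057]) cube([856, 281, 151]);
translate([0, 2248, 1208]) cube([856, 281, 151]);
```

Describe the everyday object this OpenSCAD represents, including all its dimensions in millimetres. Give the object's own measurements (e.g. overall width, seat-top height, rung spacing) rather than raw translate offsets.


A straight staircase of 9 solid steps. Each step is 856 mm wide (x), 281 mm deep (y, the going) and 151 mm tall (the rise). The first step rests on the floor; each subsequent step sits one going further in +y and one rise higher in +z, directly behind and above the previous step with no overlap.


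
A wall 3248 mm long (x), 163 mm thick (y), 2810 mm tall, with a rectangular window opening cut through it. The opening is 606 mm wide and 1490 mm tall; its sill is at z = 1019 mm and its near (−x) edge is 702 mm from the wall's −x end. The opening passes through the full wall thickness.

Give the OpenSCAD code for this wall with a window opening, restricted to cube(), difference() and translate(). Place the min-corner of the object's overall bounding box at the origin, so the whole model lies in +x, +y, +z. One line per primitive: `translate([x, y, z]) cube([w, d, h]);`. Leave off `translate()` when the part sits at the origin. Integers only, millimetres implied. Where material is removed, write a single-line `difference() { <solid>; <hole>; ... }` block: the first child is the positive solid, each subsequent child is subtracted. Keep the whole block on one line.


difference() { cube([3248, 163, 2810]); translate([702, 0, 1019]) cube([606, 163, 1490]); }


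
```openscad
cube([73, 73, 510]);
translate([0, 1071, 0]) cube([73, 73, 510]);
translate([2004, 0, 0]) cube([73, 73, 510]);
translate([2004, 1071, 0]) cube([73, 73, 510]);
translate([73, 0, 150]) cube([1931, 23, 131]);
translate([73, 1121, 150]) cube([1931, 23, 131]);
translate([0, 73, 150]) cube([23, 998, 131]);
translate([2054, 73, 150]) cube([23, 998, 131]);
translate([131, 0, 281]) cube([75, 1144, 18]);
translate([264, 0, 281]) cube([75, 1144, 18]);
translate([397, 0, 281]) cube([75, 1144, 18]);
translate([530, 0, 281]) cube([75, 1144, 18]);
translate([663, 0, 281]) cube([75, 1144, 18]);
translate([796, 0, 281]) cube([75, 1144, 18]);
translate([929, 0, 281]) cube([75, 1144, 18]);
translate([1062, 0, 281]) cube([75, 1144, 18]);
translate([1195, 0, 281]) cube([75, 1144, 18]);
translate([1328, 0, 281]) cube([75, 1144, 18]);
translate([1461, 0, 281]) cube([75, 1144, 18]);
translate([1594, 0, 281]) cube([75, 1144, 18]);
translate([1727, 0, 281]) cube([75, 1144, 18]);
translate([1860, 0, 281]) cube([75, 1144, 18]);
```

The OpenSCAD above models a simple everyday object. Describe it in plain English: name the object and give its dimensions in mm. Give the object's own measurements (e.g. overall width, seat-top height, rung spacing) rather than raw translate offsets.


A bed frame 2077 mm long (x) by 1144 mm wide (y). Four 73×73 mm corner posts, 510 mm tall, at the corners of the footprint. Four rails of 23 mm thickness and 131 mm height run between adjacent posts with their undersides at z = 150 mm, their outer faces flush with the outside of the frame (the two x-running rails run between the posts' inner faces; the two y-running rails run between the posts' inner faces). 14 slats, each 75 mm wide (x) and 18 mm thick, lie across the top of the two x-running rails, running the full 1144 mm width of the frame in y; along x they sit between the end posts with a 58 mm gap after the −x posts and between neighbouring slats, leaving 69 mm before the +x posts.


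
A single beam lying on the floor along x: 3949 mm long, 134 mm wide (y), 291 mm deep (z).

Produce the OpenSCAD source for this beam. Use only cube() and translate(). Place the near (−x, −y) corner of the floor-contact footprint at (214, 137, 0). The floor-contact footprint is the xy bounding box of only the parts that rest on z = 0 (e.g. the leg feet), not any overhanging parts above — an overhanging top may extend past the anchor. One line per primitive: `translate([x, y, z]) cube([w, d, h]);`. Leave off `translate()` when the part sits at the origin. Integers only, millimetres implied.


translate([214, 137, 0]) cube([3949, 134, 291]);


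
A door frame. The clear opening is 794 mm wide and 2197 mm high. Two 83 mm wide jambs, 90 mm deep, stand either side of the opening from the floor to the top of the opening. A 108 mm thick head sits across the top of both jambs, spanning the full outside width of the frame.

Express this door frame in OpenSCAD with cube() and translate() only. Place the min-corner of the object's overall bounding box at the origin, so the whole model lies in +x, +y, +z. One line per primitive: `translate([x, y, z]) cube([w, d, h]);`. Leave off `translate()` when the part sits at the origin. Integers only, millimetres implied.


cube([83, 90, 2197]);
translate([877, 0, 0]) cube([83, 90, 2197]);
translate([0, 0, 2197]) cube([960, 90, 108]);


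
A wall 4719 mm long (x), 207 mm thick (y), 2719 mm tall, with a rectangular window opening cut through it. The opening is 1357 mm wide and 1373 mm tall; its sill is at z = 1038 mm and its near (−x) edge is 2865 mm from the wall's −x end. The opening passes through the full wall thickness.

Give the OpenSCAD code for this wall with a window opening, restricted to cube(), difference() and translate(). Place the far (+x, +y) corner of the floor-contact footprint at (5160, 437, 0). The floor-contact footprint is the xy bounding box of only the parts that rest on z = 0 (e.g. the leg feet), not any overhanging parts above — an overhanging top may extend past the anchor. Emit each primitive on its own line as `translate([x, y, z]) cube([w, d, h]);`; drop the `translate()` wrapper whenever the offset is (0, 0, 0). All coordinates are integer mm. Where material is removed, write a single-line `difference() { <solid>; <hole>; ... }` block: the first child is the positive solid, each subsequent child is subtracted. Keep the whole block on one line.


difference() { translate([441, 230, 0]) cube([4719, 207, 2719]); translate([3306, 230, 1038]) cube([1357, 207, 1373]); }


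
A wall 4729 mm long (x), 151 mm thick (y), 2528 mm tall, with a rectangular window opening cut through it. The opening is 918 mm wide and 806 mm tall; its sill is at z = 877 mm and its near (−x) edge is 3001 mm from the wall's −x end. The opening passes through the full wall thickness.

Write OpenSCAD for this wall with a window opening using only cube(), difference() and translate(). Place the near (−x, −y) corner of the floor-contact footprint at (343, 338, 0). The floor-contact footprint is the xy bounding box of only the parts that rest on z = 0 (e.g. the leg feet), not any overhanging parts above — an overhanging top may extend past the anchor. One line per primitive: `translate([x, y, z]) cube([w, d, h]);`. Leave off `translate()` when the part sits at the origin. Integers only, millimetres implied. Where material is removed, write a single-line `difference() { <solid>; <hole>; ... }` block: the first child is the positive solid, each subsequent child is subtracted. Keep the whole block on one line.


difference() { translate([343, 338, 0]) cube([4729, 151, 2528]); translate([3344, 338, 877]) cube([918, 151, 806]); }


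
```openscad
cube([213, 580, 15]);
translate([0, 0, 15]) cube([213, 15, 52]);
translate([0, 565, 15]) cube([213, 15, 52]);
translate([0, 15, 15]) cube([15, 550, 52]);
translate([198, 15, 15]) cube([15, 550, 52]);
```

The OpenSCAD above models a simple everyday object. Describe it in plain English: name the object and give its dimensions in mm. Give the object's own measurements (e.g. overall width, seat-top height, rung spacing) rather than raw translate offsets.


An open-topped rectangular box: outside dimensions 213×580×67 mm, with a uniform wall and base thickness of 15 mm. The base is a full 213×580 slab on the floor; four walls sit on top of the base. The front and back walls (the −y and +y sides) span the full width; the two side walls fit between them.


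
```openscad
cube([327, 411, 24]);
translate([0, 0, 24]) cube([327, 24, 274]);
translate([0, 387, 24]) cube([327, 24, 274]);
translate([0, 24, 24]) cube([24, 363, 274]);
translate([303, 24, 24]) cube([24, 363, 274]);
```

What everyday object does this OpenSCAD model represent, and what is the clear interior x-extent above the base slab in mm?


An open box. The internal width is 279 mm.

A 327×411 base slab with four walls standing on it — an open box. The base is 327 mm wide and the walls are 24 mm thick, so the internal width is 327 − 2 × 24 = 279 mm.


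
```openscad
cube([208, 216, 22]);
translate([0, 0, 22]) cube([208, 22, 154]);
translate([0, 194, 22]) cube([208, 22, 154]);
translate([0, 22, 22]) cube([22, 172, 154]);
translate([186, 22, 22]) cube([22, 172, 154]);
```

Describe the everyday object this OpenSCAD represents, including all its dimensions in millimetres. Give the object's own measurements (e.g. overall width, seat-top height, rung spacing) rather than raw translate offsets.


An open-topped rectangular box: outside dimensions 208×216×176 mm, with a uniform wall and base thickness of 22 mm. The base is a full 208×216 slab on the floor; four walls sit on top of the base. The front and back walls (the −y and +y sides) span the full width; the two side walls fit between them.


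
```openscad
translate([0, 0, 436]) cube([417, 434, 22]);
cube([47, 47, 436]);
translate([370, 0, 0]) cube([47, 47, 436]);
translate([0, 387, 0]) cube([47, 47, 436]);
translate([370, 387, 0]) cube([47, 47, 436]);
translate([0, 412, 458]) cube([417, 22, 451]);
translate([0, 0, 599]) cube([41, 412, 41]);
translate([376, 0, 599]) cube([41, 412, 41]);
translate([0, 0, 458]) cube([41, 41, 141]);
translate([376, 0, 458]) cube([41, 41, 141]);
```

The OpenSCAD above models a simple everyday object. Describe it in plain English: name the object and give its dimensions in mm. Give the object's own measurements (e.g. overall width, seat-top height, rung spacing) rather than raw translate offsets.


A chair. The seat is a 417×434×22 mm slab with its top at z = 458 mm, on four 47×47 mm corner legs (flush with the seat edges, standing on z = 0). A flat backrest 22 mm thick, 451 mm tall, spans the full seat width and rises from the seat top along its +y edge, rear face flush with the rear of the seat. Two armrests of 41×41 mm section run along each side from the seat's front edge to the front of the backrest, top faces 182 mm above the seat top and outer faces flush with the seat's x-edges; a 41×41 mm post under the front of each armrest stands on the seat at the front corner.


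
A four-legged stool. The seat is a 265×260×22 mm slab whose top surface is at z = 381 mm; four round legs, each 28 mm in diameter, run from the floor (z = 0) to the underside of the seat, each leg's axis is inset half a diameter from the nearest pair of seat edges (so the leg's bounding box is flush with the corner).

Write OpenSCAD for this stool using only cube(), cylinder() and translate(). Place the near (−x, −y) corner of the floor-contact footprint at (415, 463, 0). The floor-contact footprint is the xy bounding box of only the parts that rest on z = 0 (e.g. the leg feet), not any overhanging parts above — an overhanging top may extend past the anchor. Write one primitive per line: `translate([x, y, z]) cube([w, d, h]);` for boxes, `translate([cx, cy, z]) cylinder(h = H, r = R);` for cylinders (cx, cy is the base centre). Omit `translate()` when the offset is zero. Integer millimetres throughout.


// leg_h = 381 - 22 = 359
translate([415, 463, 359]) cube([265, 260, 22]);
translate([429, 477, 0]) cylinder(h = 359, r = 14);
translate([666, 477, 0]) cylinder(h = 359, r = 14);
translate([429, 709, 0]) cylinder(h = 359, r = 14);
translate([666, 709, 0]) cylinder(h = 359, r = 14);


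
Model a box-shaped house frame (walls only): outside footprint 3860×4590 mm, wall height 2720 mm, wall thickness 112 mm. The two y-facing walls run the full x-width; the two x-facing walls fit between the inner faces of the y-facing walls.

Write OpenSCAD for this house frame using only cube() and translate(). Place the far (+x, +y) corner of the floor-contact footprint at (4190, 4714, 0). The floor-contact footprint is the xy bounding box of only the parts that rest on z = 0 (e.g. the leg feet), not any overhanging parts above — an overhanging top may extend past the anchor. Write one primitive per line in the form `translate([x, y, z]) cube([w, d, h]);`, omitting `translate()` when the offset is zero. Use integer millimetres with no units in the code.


translate([330, 124, 0]) cube([3860, 112, 2720]);
translate([330, 4602, 0]) cube([3860, 112, 2720]);
translate([330, 236, 0]) cube([112, 4366, 2720]);
translate([4078, 236, 0]) cube([112, 4366, 2720]);


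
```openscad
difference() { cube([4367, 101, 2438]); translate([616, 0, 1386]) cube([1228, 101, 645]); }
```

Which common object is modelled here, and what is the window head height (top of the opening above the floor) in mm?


A wall with a window opening. The window head height is 2031 mm.

A wall with a rectangular opening subtracted — a window. Sill at z = 1386, opening 645 mm tall, so the head is at 1386 + 645 = 2031 mm.


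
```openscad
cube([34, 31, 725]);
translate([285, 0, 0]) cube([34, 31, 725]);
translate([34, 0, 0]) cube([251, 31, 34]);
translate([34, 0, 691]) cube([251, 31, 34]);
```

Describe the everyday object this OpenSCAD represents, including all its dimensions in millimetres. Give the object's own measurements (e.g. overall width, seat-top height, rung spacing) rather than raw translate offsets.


A rectangular picture frame lying in the x–z plane (depth along y). The opening is 251 mm wide (x) by 657 mm tall (z), surrounded by a border 34 mm wide on all four sides. The frame is 31 mm deep and is made of two full-height vertical stiles with two horizontal rails fitted between them.


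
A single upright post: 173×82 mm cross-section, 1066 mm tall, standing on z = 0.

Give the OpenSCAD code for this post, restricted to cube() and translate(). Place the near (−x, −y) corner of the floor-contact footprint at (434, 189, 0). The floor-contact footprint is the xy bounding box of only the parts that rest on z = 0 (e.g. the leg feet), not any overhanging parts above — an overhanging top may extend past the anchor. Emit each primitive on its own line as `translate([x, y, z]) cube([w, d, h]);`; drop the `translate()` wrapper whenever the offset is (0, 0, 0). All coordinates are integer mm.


translate([434, 189, 0]) cube([173, 82, 1066]);


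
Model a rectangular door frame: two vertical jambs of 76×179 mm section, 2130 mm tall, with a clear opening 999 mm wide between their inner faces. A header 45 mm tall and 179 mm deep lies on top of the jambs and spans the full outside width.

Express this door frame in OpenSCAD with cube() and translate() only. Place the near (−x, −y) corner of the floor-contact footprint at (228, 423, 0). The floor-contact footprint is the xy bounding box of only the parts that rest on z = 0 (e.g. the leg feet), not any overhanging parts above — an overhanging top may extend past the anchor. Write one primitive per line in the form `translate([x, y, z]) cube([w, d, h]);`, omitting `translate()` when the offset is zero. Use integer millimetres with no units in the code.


translate([228, 423, 0]) cube([76, 179, 2130]);
translate([1303, 423, 0]) cube([76, 179, 2130]);
translate([228, 423, 2130]) cube([1151, 179, 45]);


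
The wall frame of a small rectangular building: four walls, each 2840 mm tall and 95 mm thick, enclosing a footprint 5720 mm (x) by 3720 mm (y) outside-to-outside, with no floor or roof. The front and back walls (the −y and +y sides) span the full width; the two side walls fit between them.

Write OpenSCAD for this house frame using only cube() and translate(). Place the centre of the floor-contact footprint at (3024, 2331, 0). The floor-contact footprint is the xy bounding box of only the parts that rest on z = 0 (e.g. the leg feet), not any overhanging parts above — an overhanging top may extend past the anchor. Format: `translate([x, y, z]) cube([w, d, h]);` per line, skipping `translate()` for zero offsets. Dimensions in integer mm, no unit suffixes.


translate([164, 471, 0]) cube([5720, 95, 2840]);
translate([164, 4096, 0]) cube([5720, 95, 2840]);
translate([164, 566, 0]) cube([95, 3530, 2840]);
translate([5789, 566, 0]) cube([95, 3530, 2840]);


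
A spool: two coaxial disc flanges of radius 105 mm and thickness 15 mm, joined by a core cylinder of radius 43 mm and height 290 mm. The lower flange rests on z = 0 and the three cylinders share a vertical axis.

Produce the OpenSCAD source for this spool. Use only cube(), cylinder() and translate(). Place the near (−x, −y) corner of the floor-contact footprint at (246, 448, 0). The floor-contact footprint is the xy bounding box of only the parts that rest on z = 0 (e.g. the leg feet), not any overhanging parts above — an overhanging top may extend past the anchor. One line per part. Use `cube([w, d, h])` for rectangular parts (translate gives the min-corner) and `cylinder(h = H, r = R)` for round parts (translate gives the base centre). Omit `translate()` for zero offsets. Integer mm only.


translate([351, 553, 0]) cylinder(h = 15, r = 105);
translate([351, 553, 15]) cylinder(h = 290, r = 43);
translate([351, 553, 305]) cylinder(h = 15, r = 105);


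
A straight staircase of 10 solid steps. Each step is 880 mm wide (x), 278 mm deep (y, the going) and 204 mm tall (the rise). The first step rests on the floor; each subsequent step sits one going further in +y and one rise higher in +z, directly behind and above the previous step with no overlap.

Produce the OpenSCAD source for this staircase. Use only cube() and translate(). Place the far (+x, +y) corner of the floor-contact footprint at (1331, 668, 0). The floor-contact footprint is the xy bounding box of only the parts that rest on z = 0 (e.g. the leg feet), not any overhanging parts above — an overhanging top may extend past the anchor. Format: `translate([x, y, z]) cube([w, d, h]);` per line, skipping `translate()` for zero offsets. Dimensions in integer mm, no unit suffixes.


translate([451, 390, 0]) cube([880, 278, 204]);
translate([451, 668, 204]) cube([880, 278, 204]);
translate([451, 946, 408]) cube([880, 278, 204]);
translate([451, 1224, 612]) cube([880, 278, 204]);
translate([451, 1502, 816]) cube([880, 278, 204]);
translate([451, 1780, 1020]) cube([880, 278, 204]);
translate([451, 2058, 1224]) cube([880, 278, 204]);
translate([451, 2336, 1428]) cube([880, 278, 204]);
translate([451, 2614, 1632]) cube([880, 278, 204]);
translate([451, 2892, 1836]) cube([880, 278, 204]);


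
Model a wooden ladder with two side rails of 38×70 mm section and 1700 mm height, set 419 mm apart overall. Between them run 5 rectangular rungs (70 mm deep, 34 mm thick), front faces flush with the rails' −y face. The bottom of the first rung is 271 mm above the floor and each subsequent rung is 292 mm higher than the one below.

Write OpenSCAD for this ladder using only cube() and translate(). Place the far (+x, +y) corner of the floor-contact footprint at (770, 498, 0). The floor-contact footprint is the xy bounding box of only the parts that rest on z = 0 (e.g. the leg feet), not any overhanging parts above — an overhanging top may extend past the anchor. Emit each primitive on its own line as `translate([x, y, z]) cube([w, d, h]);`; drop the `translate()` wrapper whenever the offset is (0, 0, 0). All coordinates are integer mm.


translate([351, 428, 0]) cube([38, 70, 1700]);
translate([732, 428, 0]) cube([38, 70, 1700]);
translate([389, 428, 271]) cube([343, 70, 34]);
translate([389, 428, 563]) cube([343, 70, 34]);
translate([389, 428, 855]) cube([343, 70, 34]);
translate([389, 428, 1147]) cube([343, 70, 34]);
translate([389, 428, 1439]) cube([343, 70, 34]);


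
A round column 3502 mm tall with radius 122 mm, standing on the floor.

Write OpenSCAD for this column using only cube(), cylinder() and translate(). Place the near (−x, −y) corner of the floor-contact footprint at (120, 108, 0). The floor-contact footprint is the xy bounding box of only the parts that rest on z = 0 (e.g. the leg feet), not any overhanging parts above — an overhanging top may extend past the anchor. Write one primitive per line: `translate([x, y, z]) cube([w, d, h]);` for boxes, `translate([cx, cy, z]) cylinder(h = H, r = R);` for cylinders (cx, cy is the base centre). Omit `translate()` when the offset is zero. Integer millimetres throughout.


translate([242, 230, 0]) cylinder(h = 3502, r = 122);


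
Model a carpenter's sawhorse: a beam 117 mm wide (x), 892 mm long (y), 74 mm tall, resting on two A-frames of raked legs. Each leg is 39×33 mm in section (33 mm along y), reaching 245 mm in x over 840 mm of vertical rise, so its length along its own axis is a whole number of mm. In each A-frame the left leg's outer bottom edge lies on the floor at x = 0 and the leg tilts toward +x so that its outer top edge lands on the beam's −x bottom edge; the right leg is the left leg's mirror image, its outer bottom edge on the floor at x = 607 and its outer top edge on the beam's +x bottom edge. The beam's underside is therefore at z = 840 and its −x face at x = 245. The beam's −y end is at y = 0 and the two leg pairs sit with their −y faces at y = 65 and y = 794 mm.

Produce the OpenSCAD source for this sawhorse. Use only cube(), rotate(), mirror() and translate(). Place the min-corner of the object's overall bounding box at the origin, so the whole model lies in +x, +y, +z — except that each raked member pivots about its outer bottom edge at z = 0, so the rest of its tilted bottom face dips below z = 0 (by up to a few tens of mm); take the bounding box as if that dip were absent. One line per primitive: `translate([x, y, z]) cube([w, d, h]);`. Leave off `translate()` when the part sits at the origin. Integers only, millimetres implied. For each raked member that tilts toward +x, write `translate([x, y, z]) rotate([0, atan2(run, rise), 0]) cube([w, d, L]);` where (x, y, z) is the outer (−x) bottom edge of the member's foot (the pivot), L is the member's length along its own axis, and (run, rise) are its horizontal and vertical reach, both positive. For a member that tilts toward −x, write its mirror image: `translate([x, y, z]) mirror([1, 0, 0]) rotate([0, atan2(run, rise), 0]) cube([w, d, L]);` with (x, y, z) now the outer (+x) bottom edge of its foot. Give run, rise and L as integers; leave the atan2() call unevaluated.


translate([245, 0, 840]) cube([117, 892, 74]);
translate([0, 65, 0]) rotate([0, atan2(245, 840), 0]) cube([39, 33, 875]);
translate([607, 65, 0]) mirror([1, 0, 0]) rotate([0, atan2(245, 840), 0]) cube([39, 33, 875]);
translate([0, 794, 0]) rotate([0, atan2(245, 840), 0]) cube([39, 33, 875]);
translate([607, 794, 0]) mirror([1, 0, 0]) rotate([0, atan2(245, 840), 0]) cube([39, 33, 875]);


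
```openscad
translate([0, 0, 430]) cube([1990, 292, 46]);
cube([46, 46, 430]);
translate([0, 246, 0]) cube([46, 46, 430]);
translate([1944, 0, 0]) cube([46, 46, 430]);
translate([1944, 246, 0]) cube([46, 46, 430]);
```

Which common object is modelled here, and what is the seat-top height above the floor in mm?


A bench. The seat-top height is 476 mm.

A long slab on four corner posts — a bench. The slab sits at z = 430 with thickness 46, so the top is 430 + 46 = 476 mm.


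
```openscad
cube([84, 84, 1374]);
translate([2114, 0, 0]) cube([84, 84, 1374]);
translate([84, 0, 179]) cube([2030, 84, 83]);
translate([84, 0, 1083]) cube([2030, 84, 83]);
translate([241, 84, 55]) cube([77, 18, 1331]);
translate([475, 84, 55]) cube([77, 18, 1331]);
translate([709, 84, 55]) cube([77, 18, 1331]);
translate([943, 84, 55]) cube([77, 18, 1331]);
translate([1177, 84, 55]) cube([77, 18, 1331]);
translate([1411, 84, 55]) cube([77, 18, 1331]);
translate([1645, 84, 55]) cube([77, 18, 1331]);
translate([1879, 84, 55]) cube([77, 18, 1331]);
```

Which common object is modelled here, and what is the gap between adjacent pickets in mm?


A fence section. The picket gap is 157 mm.

Two posts, two rails, 8 pickets — a fence section. Span 2030 mm holds 8 pickets of 77 mm with 9 equal gaps: ⌊(2030 − 8·77) / 9⌋ = 157 mm.


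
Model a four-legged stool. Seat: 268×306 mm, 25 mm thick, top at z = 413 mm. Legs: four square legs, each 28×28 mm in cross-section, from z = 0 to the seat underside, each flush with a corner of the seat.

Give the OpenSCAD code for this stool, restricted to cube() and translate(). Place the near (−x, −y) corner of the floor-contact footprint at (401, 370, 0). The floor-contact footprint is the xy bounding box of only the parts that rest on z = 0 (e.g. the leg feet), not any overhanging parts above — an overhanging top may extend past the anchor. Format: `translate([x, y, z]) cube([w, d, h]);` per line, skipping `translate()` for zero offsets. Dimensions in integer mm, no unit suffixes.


// leg_h = 413 - 25 = 388
translate([401, 370, 388]) cube([268, 306, 25]);
translate([401, 370, 0]) cube([28, 28, 388]);
translate([641, 370, 0]) cube([28, 28, 388]);
translate([401, 648, 0]) cube([28, 28, 388]);
translate([641, 648, 0]) cube([28, 28, 388]);


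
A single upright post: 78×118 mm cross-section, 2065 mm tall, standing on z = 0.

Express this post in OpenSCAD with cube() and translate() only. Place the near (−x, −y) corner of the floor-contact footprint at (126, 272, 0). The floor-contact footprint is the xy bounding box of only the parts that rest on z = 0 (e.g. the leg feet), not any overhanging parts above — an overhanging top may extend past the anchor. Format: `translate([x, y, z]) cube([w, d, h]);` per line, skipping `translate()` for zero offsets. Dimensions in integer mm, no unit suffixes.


translate([126, 272, 0]) cube([78, 118, 2065]);


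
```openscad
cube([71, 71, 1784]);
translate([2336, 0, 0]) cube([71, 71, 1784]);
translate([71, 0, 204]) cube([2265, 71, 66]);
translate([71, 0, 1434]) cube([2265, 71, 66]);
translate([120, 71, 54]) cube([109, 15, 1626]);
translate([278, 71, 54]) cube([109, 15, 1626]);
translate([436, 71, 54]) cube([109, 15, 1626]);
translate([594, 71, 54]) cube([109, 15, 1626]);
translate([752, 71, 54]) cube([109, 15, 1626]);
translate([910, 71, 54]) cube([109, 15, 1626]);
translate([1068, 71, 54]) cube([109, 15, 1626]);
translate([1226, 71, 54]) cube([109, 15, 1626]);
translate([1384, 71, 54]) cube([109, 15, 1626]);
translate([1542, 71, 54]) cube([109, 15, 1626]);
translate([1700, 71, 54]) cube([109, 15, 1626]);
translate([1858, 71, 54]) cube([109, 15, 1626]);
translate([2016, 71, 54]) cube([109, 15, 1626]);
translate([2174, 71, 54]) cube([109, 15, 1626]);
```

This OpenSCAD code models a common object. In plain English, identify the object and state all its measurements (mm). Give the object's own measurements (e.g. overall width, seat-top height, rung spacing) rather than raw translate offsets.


A fence section. Two 71×71 mm posts, 1784 mm tall, stand on the floor with a clear span of 2265 mm between their inner faces. Two horizontal rails of 71×66 mm section span the gap between the posts with their undersides at z = 204 mm and z = 1434 mm, flush with the posts' −y face. 14 pickets, each 109 mm wide, 15 mm thick and 1626 mm tall, are fixed to the +y face of the rails with their bottoms at z = 54 mm, spaced across the span with a 49 mm gap after the −x post and between neighbouring pickets, with 53 mm left before the +x post.


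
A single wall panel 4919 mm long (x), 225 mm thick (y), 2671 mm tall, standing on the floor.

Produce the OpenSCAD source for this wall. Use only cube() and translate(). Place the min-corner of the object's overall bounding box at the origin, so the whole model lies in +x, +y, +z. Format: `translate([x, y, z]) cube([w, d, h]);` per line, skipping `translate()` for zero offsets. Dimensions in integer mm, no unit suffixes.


cube([4919, 225, 2671]);


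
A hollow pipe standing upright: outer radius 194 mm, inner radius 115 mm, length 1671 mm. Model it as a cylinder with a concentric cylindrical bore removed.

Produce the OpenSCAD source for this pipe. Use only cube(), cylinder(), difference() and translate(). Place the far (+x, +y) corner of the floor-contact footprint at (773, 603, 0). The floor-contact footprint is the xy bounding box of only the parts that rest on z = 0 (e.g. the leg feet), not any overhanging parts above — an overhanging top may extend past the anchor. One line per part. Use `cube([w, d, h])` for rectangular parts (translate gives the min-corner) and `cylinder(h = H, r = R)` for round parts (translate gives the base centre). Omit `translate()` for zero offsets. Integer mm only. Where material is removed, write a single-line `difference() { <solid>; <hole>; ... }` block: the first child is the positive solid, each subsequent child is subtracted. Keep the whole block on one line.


difference() { translate([579, 409, 0]) cylinder(h = 1671, r = 194); translate([579, 409, 0]) cylinder(h = 1671, r = 115); }


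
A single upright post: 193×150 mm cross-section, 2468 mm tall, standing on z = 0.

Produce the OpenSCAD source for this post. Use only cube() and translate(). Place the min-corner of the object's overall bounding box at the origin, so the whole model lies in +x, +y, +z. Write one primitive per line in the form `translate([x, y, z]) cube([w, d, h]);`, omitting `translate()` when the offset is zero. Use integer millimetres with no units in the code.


cube([193, 150, 2468]);


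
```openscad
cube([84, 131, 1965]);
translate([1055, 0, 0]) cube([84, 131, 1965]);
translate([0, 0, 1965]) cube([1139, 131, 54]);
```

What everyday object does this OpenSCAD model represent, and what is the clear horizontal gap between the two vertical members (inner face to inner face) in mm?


A door frame. The clear opening width is 971 mm.

Two 1965 mm tall posts with a header on top — a door frame. The left jamb is 84 mm wide at x = 0; the right jamb starts at x = 1055. The clear opening is 1055 − 84 = 971 mm.


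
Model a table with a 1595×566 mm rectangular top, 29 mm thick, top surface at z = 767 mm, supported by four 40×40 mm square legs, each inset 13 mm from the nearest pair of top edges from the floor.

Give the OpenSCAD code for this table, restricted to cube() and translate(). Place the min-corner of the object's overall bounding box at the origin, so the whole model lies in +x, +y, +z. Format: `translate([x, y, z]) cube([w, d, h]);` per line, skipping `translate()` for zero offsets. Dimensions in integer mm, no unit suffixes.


translate([0, 0, 738]) cube([1595, 566, 29]);
translate([13, 13, 0]) cube([40, 40, 738]);
translate([1542, 13, 0]) cube([40, 40, 738]);
translate([13, 513, 0]) cube([40, 40, 738]);
translate([1542, 513, 0]) cube([40, 40, 738]);


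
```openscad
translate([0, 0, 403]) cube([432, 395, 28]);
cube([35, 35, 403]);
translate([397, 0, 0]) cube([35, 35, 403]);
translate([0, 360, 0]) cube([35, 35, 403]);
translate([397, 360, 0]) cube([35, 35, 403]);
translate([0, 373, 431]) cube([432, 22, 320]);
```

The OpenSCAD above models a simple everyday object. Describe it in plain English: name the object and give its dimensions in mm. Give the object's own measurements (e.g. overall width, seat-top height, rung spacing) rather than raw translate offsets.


A chair. The seat is a 432×395×28 mm slab with its top at z = 431 mm, on four 35×35 mm corner legs (flush with the seat edges, standing on z = 0). A flat backrest 22 mm thick, 320 mm tall, spans the full seat width and rises from the seat top along its +y edge, rear face flush with the rear of the seat.


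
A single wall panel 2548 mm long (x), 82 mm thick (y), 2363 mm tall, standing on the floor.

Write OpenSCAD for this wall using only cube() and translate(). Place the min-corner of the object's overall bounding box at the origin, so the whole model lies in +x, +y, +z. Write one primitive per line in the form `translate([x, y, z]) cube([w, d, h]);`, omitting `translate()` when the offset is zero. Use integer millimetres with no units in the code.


cube([2548, 82, 2363]);


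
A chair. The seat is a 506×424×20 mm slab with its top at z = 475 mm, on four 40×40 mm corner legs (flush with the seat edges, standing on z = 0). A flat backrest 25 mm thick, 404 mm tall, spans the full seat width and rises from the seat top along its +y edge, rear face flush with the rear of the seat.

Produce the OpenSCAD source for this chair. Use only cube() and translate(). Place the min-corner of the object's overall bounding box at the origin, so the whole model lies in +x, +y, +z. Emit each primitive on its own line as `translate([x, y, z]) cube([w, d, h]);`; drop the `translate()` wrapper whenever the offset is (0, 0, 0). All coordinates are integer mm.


translate([0, 0, 455]) cube([506, 424, 20]);
cube([40, 40, 455]);
translate([466, 0, 0]) cube([40, 40, 455]);
translate([0, 384, 0]) cube([40, 40, 455]);
translate([466, 384, 0]) cube([40, 40, 455]);
translate([0, 399, 475]) cube([506, 25, 404]);


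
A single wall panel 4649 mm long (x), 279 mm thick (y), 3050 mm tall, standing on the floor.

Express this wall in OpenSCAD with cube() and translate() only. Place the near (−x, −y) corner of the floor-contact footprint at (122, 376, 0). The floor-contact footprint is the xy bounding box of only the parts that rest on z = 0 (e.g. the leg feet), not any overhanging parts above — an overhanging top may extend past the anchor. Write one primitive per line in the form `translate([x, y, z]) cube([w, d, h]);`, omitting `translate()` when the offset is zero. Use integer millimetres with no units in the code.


translate([122, 376, 0]) cube([4649, 279, 3050]);


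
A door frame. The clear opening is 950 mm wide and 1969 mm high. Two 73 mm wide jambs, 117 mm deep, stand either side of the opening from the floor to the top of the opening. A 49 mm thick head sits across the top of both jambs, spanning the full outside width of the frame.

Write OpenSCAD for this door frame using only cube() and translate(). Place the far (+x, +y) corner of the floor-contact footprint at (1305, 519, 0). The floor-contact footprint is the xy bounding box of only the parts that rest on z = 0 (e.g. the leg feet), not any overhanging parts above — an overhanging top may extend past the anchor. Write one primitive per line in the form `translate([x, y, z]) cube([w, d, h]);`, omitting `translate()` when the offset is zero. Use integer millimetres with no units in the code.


translate([209, 402, 0]) cube([73, 117, 1969]);
translate([1232, 402, 0]) cube([73, 117, 1969]);
translate([209, 402, 1969]) cube([1096, 117, 49]);


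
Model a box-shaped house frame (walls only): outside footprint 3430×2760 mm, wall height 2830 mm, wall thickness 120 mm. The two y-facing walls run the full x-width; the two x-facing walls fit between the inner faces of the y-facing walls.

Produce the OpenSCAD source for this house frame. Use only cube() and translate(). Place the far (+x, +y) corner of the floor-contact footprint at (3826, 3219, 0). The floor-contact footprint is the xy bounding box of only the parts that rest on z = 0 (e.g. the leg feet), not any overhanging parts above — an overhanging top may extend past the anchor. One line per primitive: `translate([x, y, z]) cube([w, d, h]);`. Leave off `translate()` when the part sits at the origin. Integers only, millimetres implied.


translate([396, 459, 0]) cube([3430, 120, 2830]);
translate([396, 3099, 0]) cube([3430, 120, 2830]);
translate([396, 579, 0]) cube([120, 2520, 2830]);
translate([3706, 579, 0]) cube([120, 2520, 2830]);


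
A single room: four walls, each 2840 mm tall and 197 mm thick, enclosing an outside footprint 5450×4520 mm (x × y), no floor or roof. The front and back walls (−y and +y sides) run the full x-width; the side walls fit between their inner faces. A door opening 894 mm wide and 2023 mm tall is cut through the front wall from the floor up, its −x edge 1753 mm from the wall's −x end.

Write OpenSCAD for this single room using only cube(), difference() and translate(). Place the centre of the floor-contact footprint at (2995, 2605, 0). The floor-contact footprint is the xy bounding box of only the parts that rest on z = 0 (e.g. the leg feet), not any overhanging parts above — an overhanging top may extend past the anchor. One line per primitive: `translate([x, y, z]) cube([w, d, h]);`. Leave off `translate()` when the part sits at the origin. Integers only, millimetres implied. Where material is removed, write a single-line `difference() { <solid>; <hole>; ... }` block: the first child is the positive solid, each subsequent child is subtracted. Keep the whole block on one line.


difference() { translate([270, 345, 0]) cube([5450, 197, 2840]); translate([2023, 345, 0]) cube([894, 197, 2023]); }
translate([270, 4668, 0]) cube([5450, 197, 2840]);
translate([270, 542, 0]) cube([197, 4126, 2840]);
translate([5523, 542, 0]) cube([197, 4126, 2840]);
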